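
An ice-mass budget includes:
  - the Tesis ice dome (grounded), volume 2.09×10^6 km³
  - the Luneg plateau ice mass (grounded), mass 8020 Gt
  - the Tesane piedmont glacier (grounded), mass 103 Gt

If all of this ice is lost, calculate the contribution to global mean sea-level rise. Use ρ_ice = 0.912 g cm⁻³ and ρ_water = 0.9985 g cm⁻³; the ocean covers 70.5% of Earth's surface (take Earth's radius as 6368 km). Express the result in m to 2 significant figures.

≈ 5.3 m

Tesis: 2.09×10^6 km³ × (912/998.5) = 1.909×10^6 km³ of water.
Luneg: 8020 Gt = 8.020×10^15 kg; dividing by ρ_w = 0.9985 g cm⁻³ = 998.5 kg m⁻³ gives 8.032×10^12 m³ of water.
Tesane: 103 Gt = 1.030×10^14 kg; dividing by ρ_w = 998.5 kg m⁻³ gives 1.032×10^11 m³ of water.
Total added water ≈ 1.917×10^15 m³ over 3.59×10^14 m² → Δh = 5.34 m.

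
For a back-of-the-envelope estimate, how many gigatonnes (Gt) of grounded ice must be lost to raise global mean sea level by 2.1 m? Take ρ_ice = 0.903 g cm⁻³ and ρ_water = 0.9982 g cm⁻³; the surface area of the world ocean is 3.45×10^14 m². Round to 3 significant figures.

Required water volume = Δh × A = 2.1 m × 3.45×10^14 m² = 7.245×10^14 m³.
ρ_w = 0.9982 g cm⁻³ = 998.2 kg m⁻³, so the mass of water = 7.245×10^14 m³ × 998.2 kg m⁻³ = 7.232×10^17 kg = 7.23×10^5 Gt (and the same mass of ice, by conservation).

≈ 7.23×10^5 Gt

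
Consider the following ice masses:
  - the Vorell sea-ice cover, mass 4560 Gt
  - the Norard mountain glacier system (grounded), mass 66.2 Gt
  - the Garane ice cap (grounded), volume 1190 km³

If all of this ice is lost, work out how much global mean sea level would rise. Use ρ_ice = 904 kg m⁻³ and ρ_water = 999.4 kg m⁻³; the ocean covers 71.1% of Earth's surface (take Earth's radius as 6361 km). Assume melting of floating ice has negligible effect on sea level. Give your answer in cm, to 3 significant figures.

≈ 0.316 cm

The Vorell sea-ice cover is floating and already displaces its own weight of water, so its melt adds essentially nothing to sea level.
Norard: 66.2 Gt = 6.620×10^13 kg; dividing by ρ_w = 999.4 kg m⁻³ gives 6.624×10^10 m³ of water.
Garane: 1190 km³ × (904/999.4) = 1076 km³ of water.
Total added water ≈ 1.143×10^12 m³ over 3.62×10^14 m² → Δh = 3.16×10^-3 m = 0.316 cm.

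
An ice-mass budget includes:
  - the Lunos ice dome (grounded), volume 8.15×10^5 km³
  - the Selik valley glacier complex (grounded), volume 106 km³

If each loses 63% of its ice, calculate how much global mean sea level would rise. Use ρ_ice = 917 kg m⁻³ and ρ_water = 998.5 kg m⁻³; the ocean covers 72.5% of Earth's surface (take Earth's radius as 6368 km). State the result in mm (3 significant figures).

≈ 1280 mm

Lunos: 0.63 × 8.15×10^5 km³ × (917/998.5) = 4.715×10^5 km³ of water.
Selik: 0.63 × 106 km³ × (917/998.5) = 61.33 km³ of water.
Total added water ≈ 4.716×10^14 m³ over 3.69×10^14 m² → Δh = 1.28 m = 1280 mm.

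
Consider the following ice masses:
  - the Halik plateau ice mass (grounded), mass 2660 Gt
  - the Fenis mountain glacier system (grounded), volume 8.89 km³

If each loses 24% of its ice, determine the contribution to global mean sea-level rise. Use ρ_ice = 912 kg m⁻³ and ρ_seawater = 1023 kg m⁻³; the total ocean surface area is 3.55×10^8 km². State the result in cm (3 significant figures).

Halik: 0.24 × 2660 Gt = 6.384×10^14 kg; dividing by ρ_w = 1023 kg m⁻³ gives 6.240×10^11 m³ of water.
Fenis: 0.24 × 8.89 km³ × (912/1023) = 1.902 km³ of water.
Total added water ≈ 6.259×10^11 m³ over 3.55×10^14 m² → Δh = 1.76×10^-3 m = 0.176 cm.

≈ 0.176 cm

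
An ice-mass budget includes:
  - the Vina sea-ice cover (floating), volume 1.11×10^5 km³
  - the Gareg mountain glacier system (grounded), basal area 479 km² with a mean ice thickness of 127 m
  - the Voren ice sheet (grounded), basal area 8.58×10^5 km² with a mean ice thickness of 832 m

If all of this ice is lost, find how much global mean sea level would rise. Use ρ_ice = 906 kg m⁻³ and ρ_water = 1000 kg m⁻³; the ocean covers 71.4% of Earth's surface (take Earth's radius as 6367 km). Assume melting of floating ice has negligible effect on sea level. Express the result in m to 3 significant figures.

≈ 1.78 m

The Vina sea-ice cover is floating and already displaces its own weight of water, so its melt adds essentially nothing to sea level.
Gareg: ice volume = 479 km² × 127 m = 60.83 km³; 60.83 × (906/1000) = 55.11 km³ of water.
Voren: ice volume = 8.58×10^5 km² × 832 m = 7.139×10^5 km³; 7.139×10^5 × (906/1000) = 6.468×10^5 km³ of water.
Total added water ≈ 6.468×10^14 m³ over 3.64×10^14 m² → Δh = 1.78 m.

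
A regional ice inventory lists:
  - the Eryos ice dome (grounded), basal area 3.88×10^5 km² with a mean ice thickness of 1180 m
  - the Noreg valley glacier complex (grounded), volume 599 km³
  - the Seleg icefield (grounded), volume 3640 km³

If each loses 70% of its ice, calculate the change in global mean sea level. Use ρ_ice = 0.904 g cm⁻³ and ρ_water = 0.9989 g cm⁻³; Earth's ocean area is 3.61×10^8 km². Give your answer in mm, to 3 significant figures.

≈ 811 mm

Eryos: ice volume = 3.88×10^5 km² × 1180 m = 4.578×10^5 km³; 0.7 × 4.578×10^5 × (904/998.9) = 2.900×10^5 km³ of water.
Noreg: 0.7 × 599 km³ × (904/998.9) = 379.5 km³ of water.
Seleg: 0.7 × 3640 km³ × (904/998.9) = 2306 km³ of water.
Total added water ≈ 2.927×10^14 m³ over 3.61×10^14 m² → Δh = 0.811 m = 811 mm.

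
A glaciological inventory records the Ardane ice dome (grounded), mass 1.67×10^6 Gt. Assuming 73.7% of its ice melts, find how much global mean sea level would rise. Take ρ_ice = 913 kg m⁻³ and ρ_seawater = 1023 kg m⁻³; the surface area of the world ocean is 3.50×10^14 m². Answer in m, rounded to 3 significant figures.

Ardane: 0.737 × 1.67×10^6 Gt = 1.231×10^18 kg; dividing by ρ_w = 1023 kg m⁻³ gives 1.203×10^15 m³ of water.
Spread over 3.50×10^14 m² of ocean, Δh = 1.203×10^15 / 3.50×10^14 = 3.44 m.

≈ 3.44 m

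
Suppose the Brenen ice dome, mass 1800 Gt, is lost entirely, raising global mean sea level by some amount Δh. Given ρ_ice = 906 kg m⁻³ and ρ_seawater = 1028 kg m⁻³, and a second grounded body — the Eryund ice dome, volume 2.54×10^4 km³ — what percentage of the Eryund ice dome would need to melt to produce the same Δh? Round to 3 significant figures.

Equal sea-level rise means equal mass of meltwater, i.e. equal mass of ice lost.
Ice mass of Brenen: 1.800×10^15 kg; ice mass of Eryund: 2.301×10^16 kg.
Fraction required = 1.800×10^15 / 2.301×10^16 = 0.0782 → 7.82 %.

≈ 7.82 %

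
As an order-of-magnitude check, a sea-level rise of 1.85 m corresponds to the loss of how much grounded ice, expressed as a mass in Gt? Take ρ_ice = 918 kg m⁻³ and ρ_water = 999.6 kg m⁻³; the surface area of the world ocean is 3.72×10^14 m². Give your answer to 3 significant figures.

≈ 6.88×10^5 Gt

Required water volume = Δh × A = 1.85 m × 3.72×10^14 m² = 6.882×10^14 m³.
ρ_w = 999.6 kg m⁻³, so the mass of water = 6.882×10^14 m³ × 999.6 kg m⁻³ = 6.879×10^17 kg = 6.88×10^5 Gt (and the same mass of ice, by conservation).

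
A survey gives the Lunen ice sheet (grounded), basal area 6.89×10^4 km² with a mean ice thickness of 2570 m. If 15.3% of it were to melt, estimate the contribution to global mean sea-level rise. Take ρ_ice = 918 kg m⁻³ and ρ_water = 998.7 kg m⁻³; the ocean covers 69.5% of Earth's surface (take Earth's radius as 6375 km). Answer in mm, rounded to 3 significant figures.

≈ 70.2 mm

Lunen: ice volume = 6.89×10^4 km² × 2570 m = 1.771×10^5 km³; 0.153 × 1.771×10^5 × (918/998.7) = 2.490×10^4 km³ of water.
Spread over 3.55×10^14 m² of ocean, Δh = 2.490×10^13 / 3.55×10^14 = 0.0702 m = 70.2 mm.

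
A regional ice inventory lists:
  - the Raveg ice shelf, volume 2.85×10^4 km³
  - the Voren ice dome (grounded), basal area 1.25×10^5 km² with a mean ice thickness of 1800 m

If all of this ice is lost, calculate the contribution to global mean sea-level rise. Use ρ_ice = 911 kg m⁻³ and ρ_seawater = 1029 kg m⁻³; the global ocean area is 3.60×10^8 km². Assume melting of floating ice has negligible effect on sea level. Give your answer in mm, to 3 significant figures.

The Raveg ice shelf is floating and already displaces its own weight of water, so its melt adds essentially nothing to sea level.
Voren: ice volume = 1.25×10^5 km² × 1800 m = 2.250×10^5 km³; 2.250×10^5 × (911/1029) = 1.992×10^5 km³ of water.
Total added water ≈ 1.992×10^14 m³ over 3.60×10^14 m² → Δh = 0.553 m = 553 mm.

≈ 553 mm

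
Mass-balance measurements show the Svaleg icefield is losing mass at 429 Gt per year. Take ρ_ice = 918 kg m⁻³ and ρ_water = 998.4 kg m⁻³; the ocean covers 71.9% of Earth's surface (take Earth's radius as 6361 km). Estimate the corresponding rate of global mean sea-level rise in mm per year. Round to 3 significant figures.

≈ 1.18 mm/yr

ρ_w = 998.4 kg m⁻³. Annual water volume added = 429 Gt / ρ_w = 4.290×10^14 kg / 998.4 kg m⁻³ = 4.297×10^11 m³.
Δh per year = 4.297×10^11 / 3.66×10^14 = 1.18×10^-3 m = 1.18 mm.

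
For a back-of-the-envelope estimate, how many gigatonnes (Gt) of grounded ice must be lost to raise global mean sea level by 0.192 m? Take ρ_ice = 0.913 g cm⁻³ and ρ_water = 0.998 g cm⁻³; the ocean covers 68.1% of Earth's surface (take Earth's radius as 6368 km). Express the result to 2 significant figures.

Required water volume = Δh × A = 0.192 m × 3.47×10^14 m² = 6.663×10^13 m³.
ρ_w = 0.998 g cm⁻³ = 998 kg m⁻³, so the mass of water = 6.663×10^13 m³ × 998 kg m⁻³ = 6.650×10^16 kg = 6.6×10^4 Gt (and the same mass of ice, by conservation).

≈ 6.6×10^4 Gt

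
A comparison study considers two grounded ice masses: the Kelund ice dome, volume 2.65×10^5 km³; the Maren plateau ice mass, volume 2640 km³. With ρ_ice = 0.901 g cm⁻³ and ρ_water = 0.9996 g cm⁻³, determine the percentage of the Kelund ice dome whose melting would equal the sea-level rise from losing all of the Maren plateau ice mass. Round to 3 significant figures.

≈ 0.996 %

Equal sea-level rise means equal mass of meltwater, i.e. equal mass of ice lost.
Ice mass of Maren: 2.379×10^15 kg; ice mass of Kelund: 2.388×10^17 kg.
Fraction required = 2.379×10^15 / 2.388×10^17 = 9.96×10^-3 → 0.996 %.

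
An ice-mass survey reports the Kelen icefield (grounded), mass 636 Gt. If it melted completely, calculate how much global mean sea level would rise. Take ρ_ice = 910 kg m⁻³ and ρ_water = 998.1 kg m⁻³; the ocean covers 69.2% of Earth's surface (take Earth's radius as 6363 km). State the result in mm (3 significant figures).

Kelen: 636 Gt = 6.360×10^14 kg; dividing by ρ_w = 998.1 kg m⁻³ gives 6.372×10^11 m³ of water.
Spread over 3.52×10^14 m² of ocean, Δh = 6.372×10^11 / 3.52×10^14 = 1.81×10^-3 m = 1.81 mm.

≈ 1.81 mm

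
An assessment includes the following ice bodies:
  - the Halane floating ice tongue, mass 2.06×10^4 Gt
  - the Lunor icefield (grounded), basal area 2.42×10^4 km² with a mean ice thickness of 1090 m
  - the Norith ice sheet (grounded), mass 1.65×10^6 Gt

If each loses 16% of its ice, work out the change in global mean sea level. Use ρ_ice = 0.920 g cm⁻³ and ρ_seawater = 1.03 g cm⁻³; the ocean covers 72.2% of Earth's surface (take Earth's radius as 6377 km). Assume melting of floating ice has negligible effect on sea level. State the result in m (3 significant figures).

The Halane floating ice tongue is floating and already displaces its own weight of water, so its melt adds essentially nothing to sea level.
Lunor: ice volume = 2.42×10^4 km² × 1090 m = 2.638×10^4 km³; 0.16 × 2.638×10^4 × (920/1030) = 3770 km³ of water.
Norith: 0.16 × 1.65×10^6 Gt = 2.640×10^17 kg; dividing by ρ_w = 1.03 g cm⁻³ = 1030 kg m⁻³ gives 2.563×10^14 m³ of water.
Total added water ≈ 2.601×10^14 m³ over 3.69×10^14 m² → Δh = 0.705 m.

≈ 0.705 m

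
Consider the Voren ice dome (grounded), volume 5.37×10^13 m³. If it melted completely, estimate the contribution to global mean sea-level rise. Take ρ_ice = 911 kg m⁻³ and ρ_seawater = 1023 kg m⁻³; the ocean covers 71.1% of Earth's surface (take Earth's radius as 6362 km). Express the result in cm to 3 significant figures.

≈ 13.2 cm

Voren: 5.37×10^13 m³ × (911/1023) = 4.782×10^13 m³ of water.
Spread over 3.62×10^14 m² of ocean, Δh = 4.782×10^13 / 3.62×10^14 = 0.132 m = 13.2 cm.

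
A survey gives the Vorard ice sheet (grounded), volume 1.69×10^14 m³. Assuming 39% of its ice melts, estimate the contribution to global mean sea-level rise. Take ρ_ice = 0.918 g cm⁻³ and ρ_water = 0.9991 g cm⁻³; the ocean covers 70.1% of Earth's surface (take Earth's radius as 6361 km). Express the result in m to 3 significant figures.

Vorard: 0.39 × 1.69×10^14 m³ × (918/999.1) = 6.056×10^13 m³ of water.
Spread over 3.56×10^14 m² of ocean, Δh = 6.056×10^13 / 3.56×10^14 = 0.170 m.

≈ 0.170 m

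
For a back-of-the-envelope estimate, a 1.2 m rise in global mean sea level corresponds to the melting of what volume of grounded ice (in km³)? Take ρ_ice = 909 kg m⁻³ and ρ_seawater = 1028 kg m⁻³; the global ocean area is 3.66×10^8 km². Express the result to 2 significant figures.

≈ 5.0×10^5 km³

Required water volume = Δh × A = 1.2 m × 3.66×10^14 m² = 4.392×10^14 m³ = 4.392×10^5 km³.
Ice volume = water volume × ρ_w/ρ_ice = 4.392×10^5 × 1028/909 = 5.0×10^5 km³.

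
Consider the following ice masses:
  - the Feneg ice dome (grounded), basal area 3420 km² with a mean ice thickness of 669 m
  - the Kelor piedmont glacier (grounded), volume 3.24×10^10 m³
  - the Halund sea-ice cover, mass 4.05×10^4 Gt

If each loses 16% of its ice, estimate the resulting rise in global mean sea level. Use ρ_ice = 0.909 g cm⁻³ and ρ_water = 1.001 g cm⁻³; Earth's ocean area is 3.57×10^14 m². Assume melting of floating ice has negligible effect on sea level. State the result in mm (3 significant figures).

Feneg: ice volume = 3420 km² × 669 m = 2288 km³; 0.16 × 2288 × (909/1001) = 332.4 km³ of water.
Kelor: 0.16 × 3.24×10^10 m³ × (909/1001) = 4.708×10^9 m³ of water.
The Halund sea-ice cover is floating and already displaces its own weight of water, so its melt adds essentially nothing to sea level.
Total added water ≈ 3.371×10^11 m³ over 3.57×10^14 m² → Δh = 9.44×10^-4 m = 0.944 mm.

≈ 0.944 mm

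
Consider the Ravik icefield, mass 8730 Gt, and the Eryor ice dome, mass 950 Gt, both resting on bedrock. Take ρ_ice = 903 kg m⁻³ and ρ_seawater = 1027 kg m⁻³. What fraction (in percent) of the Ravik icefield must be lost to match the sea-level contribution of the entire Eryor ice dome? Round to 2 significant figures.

≈ 11 %

Equal sea-level rise means equal mass of meltwater, i.e. equal mass of ice lost.
Ice mass of Eryor: 9.500×10^14 kg; ice mass of Ravik: 8.730×10^15 kg.
Fraction required = 9.500×10^14 / 8.730×10^15 = 0.109 → 11 %.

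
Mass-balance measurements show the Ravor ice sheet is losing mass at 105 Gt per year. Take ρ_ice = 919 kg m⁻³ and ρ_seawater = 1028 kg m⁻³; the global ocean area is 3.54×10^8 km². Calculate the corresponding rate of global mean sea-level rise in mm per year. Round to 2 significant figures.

≈ 0.29 mm/yr

ρ_w = 1028 kg m⁻³. Annual water volume added = 105 Gt / ρ_w = 1.050×10^14 kg / 1028 kg m⁻³ = 1.021×10^11 m³.
Δh per year = 1.021×10^11 / 3.54×10^14 = 2.89×10^-4 m = 0.29 mm.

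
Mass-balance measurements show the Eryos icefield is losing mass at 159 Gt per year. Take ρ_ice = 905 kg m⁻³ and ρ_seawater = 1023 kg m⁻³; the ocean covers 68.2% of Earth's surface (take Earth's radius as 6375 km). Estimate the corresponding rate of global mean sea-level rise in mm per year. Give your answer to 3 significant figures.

ρ_w = 1023 kg m⁻³. Annual water volume added = 159 Gt / ρ_w = 1.590×10^14 kg / 1023 kg m⁻³ = 1.554×10^11 m³.
Δh per year = 1.554×10^11 / 3.48×10^14 = 4.46×10^-4 m = 0.446 mm.

≈ 0.446 mm/yr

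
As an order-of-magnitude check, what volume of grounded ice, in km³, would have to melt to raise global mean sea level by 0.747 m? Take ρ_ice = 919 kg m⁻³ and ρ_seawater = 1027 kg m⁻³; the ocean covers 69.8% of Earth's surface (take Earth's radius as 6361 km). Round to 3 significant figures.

Required water volume = Δh × A = 0.747 m × 3.55×10^14 m² = 2.651×10^14 m³ = 2.651×10^5 km³.
Ice volume = water volume × ρ_w/ρ_ice = 2.651×10^5 × 1027/919 = 2.96×10^5 km³.

≈ 2.96×10^5 km³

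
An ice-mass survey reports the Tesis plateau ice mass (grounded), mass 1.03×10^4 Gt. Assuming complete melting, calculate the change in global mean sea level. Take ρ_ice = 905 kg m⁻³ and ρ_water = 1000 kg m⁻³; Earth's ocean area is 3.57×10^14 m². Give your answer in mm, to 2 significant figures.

≈ 29 mm

Tesis: 1.03×10^4 Gt = 1.030×10^16 kg; dividing by ρ_w = 1000 kg m⁻³ gives 1.030×10^13 m³ of water.
Spread over 3.57×10^14 m² of ocean, Δh = 1.030×10^13 / 3.57×10^14 = 0.0289 m = 29 mm.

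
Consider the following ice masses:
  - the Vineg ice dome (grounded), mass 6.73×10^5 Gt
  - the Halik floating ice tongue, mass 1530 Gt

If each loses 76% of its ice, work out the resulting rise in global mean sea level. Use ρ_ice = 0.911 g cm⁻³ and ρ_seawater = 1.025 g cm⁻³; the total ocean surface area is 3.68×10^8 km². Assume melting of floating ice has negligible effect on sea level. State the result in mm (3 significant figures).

Vineg: 0.76 × 6.73×10^5 Gt = 5.115×10^17 kg; dividing by ρ_w = 1.025 g cm⁻³ = 1025 kg m⁻³ gives 4.990×10^14 m³ of water.
The Halik floating ice tongue is floating and already displaces its own weight of water, so its melt adds essentially nothing to sea level.
Total added water ≈ 4.990×10^14 m³ over 3.68×10^14 m² → Δh = 1.36 m = 1360 mm.

≈ 1360 mm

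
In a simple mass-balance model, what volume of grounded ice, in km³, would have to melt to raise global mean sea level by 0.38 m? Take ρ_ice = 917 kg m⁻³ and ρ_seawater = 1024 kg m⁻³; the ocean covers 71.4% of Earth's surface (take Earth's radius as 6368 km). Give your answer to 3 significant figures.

≈ 1.54×10^5 km³

Required water volume = Δh × A = 0.38 m × 3.64×10^14 m² = 1.383×10^14 m³ = 1.383×10^5 km³.
Ice volume = water volume × ρ_w/ρ_ice = 1.383×10^5 × 1024/917 = 1.54×10^5 km³.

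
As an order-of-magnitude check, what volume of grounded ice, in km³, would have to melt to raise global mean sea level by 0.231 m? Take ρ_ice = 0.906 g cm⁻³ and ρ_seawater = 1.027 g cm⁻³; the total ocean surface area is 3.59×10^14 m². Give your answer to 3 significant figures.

Required water volume = Δh × A = 0.231 m × 3.59×10^14 m² = 8.293×10^13 m³ = 8.293×10^4 km³.
Ice volume = water volume × ρ_w/ρ_ice = 8.293×10^4 × 1027/906 = 9.40×10^4 km³.

≈ 9.40×10^4 km³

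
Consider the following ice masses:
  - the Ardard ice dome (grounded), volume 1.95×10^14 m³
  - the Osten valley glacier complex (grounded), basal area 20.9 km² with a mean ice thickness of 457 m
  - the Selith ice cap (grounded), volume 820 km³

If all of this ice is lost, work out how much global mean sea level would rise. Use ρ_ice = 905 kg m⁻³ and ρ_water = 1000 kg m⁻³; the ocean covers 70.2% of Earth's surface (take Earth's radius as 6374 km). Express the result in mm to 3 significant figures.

Ardard: 1.95×10^14 m³ × (905/1000) = 1.765×10^14 m³ of water.
Osten: ice volume = 20.9 km² × 457 m = 9.551 km³; 9.551 × (905/1000) = 8.644 km³ of water.
Selith: 820 km³ × (905/1000) = 742.1 km³ of water.
Total added water ≈ 1.772×10^14 m³ over 3.58×10^14 m² → Δh = 0.494 m = 494 mm.

≈ 494 mm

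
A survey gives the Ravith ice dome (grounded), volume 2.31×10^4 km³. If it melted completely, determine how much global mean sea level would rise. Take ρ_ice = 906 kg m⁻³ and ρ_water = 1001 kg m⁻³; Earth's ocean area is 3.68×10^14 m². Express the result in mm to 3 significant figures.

Ravith: 2.31×10^4 km³ × (906/1001) = 2.091×10^4 km³ of water.
Spread over 3.68×10^14 m² of ocean, Δh = 2.091×10^13 / 3.68×10^14 = 0.0568 m = 56.8 mm.

≈ 56.8 mm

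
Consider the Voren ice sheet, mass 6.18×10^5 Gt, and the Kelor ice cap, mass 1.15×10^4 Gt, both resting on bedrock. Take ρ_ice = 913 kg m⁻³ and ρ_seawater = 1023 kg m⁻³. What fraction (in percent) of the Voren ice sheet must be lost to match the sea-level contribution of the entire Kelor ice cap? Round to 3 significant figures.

Equal sea-level rise means equal mass of meltwater, i.e. equal mass of ice lost.
Ice mass of Kelor: 1.150×10^16 kg; ice mass of Voren: 6.180×10^17 kg.
Fraction required = 1.150×10^16 / 6.180×10^17 = 0.0186 → 1.86 %.

≈ 1.86 %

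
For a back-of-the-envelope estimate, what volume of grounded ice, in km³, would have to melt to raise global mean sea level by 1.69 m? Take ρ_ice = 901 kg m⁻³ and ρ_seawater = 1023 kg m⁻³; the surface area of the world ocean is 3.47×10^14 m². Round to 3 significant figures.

≈ 6.66×10^5 km³

Required water volume = Δh × A = 1.69 m × 3.47×10^14 m² = 5.864×10^14 m³ = 5.864×10^5 km³.
Ice volume = water volume × ρ_w/ρ_ice = 5.864×10^5 × 1023/901 = 6.66×10^5 km³.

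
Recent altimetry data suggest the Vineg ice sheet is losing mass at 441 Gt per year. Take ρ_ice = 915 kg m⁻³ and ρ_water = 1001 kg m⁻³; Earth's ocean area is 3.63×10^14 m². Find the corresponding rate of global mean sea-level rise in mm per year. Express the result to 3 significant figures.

≈ 1.21 mm/yr

ρ_w = 1001 kg m⁻³. Annual water volume added = 441 Gt / ρ_w = 4.410×10^14 kg / 1001 kg m⁻³ = 4.406×10^11 m³.
Δh per year = 4.406×10^11 / 3.63×10^14 = 1.21×10^-3 m = 1.21 mm.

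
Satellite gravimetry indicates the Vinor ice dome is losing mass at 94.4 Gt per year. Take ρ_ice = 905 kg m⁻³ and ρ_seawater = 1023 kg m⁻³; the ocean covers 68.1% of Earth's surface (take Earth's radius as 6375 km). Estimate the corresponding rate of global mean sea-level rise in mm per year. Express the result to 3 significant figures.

ρ_w = 1023 kg m⁻³. Annual water volume added = 94.4 Gt / ρ_w = 9.440×10^13 kg / 1023 kg m⁻³ = 9.228×10^10 m³.
Δh per year = 9.228×10^10 / 3.48×10^14 = 2.65×10^-4 m = 0.265 mm.

≈ 0.265 mm/yr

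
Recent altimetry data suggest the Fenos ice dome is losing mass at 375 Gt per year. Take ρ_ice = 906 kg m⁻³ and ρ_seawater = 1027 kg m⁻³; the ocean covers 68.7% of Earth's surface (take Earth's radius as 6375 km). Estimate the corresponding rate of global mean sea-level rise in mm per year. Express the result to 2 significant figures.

≈ 1.0 mm/yr

ρ_w = 1027 kg m⁻³. Annual water volume added = 375 Gt / ρ_w = 3.750×10^14 kg / 1027 kg m⁻³ = 3.651×10^11 m³.
Δh per year = 3.651×10^11 / 3.51×10^14 = 1.04×10^-3 m = 1.0 mm.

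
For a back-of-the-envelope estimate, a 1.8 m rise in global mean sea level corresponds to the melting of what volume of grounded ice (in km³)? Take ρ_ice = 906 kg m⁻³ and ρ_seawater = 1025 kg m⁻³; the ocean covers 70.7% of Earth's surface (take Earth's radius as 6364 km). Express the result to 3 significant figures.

≈ 7.33×10^5 km³

Required water volume = Δh × A = 1.8 m × 3.60×10^14 m² = 6.477×10^14 m³ = 6.477×10^5 km³.
Ice volume = water volume × ρ_w/ρ_ice = 6.477×10^5 × 1025/906 = 7.33×10^5 km³.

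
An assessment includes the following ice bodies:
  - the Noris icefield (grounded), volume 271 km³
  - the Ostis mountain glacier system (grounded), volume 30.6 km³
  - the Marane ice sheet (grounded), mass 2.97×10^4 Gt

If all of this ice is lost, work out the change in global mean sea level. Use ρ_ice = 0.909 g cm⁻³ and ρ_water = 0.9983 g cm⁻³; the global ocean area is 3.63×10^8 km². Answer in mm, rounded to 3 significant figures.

≈ 82.7 mm

Noris: 271 km³ × (909/998.3) = 246.8 km³ of water.
Ostis: 30.6 km³ × (909/998.3) = 27.86 km³ of water.
Marane: 2.97×10^4 Gt = 2.970×10^16 kg; dividing by ρ_w = 0.9983 g cm⁻³ = 998.3 kg m⁻³ gives 2.975×10^13 m³ of water.
Total added water ≈ 3.003×10^13 m³ over 3.63×10^14 m² → Δh = 0.0827 m = 82.7 mm.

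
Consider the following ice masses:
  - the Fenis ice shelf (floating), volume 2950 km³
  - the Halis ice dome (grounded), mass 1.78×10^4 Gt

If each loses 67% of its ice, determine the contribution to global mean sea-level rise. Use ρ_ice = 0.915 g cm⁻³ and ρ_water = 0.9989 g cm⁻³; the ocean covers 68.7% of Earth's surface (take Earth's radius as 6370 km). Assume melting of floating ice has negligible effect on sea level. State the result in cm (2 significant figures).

≈ 3.4 cm

The Fenis ice shelf is floating and already displaces its own weight of water, so its melt adds essentially nothing to sea level.
Halis: 0.67 × 1.78×10^4 Gt = 1.193×10^16 kg; dividing by ρ_w = 0.9989 g cm⁻³ = 998.9 kg m⁻³ gives 1.194×10^13 m³ of water.
Total added water ≈ 1.194×10^13 m³ over 3.50×10^14 m² → Δh = 0.0341 m = 3.4 cm.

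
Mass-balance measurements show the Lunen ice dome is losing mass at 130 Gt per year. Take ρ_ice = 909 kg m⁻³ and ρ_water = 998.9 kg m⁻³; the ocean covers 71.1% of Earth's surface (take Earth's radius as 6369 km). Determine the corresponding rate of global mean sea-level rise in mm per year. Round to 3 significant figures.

≈ 0.359 mm/yr

ρ_w = 998.9 kg m⁻³. Annual water volume added = 130 Gt / ρ_w = 1.300×10^14 kg / 998.9 kg m⁻³ = 1.301×10^11 m³.
Δh per year = 1.301×10^11 / 3.62×10^14 = 3.59×10^-4 m = 0.359 mm.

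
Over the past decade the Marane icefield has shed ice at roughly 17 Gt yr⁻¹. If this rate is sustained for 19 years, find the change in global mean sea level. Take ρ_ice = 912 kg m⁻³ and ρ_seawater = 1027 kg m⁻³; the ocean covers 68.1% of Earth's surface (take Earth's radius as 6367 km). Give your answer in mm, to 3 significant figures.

≈ 0.907 mm

Total mass lost = 17 Gt/yr × 19 yr = 323.0 Gt = 3.230×10^14 kg.
ρ_w = 1027 kg m⁻³, so water volume = 3.230×10^14 / 1027 = 3.145×10^11 m³.
Δh = 3.145×10^11 / 3.47×10^14 = 9.07×10^-4 m = 0.907 mm.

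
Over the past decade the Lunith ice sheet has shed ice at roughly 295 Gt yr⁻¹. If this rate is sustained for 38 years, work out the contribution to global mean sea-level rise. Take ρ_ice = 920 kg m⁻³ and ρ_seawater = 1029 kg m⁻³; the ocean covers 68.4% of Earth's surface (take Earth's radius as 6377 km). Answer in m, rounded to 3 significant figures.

Total mass lost = 295 Gt/yr × 38 yr = 1.121×10^4 Gt = 1.121×10^16 kg.
ρ_w = 1029 kg m⁻³, so water volume = 1.121×10^16 / 1029 = 1.089×10^13 m³.
Δh = 1.089×10^13 / 3.50×10^14 = 0.0312 m.

≈ 0.0312 m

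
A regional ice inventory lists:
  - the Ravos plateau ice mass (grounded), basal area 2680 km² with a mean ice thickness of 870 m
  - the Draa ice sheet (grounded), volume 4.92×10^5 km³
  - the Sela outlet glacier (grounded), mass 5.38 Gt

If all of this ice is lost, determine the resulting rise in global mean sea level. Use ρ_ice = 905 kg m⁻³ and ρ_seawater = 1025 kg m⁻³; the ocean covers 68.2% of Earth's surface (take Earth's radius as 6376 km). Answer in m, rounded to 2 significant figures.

Ravos: ice volume = 2680 km² × 870 m = 2332 km³; 2332 × (905/1025) = 2059 km³ of water.
Draa: 4.92×10^5 km³ × (905/1025) = 4.344×10^5 km³ of water.
Sela: 5.38 Gt = 5.380×10^12 kg; dividing by ρ_w = 1025 kg m⁻³ gives 5.249×10^9 m³ of water.
Total added water ≈ 4.365×10^14 m³ over 3.48×10^14 m² → Δh = 1.25 m.

≈ 1.3 m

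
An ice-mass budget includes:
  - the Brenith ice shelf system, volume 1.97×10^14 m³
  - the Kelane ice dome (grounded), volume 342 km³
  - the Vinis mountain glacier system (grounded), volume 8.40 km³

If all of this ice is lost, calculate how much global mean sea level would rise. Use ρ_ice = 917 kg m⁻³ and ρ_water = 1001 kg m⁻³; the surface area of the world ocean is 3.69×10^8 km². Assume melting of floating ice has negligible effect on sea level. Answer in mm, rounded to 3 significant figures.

≈ 0.870 mm

The Brenith ice shelf system is floating and already displaces its own weight of water, so its melt adds essentially nothing to sea level.
Kelane: 342 km³ × (917/1001) = 313.3 km³ of water.
Vinis: 8.40 km³ × (917/1001) = 7.695 km³ of water.
Total added water ≈ 3.210×10^11 m³ over 3.69×10^14 m² → Δh = 8.70×10^-4 m = 0.870 mm.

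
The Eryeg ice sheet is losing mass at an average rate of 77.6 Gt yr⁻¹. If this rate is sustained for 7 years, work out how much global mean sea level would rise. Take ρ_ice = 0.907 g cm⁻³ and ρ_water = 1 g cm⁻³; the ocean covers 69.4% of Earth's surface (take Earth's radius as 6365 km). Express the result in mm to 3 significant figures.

≈ 1.54 mm

Total mass lost = 77.6 Gt/yr × 7 yr = 543.2 Gt = 5.432×10^14 kg.
ρ_w = 1 g cm⁻³ = 1000 kg m⁻³, so water volume = 5.432×10^14 / 1000 = 5.432×10^11 m³.
Δh = 5.432×10^11 / 3.53×10^14 = 1.54×10^-3 m = 1.54 mm.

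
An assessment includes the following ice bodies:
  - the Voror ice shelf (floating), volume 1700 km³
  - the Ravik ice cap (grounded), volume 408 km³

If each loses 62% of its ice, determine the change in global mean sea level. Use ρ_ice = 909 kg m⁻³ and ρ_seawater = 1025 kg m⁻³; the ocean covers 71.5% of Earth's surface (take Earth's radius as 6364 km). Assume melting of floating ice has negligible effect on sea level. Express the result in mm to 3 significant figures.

≈ 0.616 mm

The Voror ice shelf is floating and already displaces its own weight of water, so its melt adds essentially nothing to sea level.
Ravik: 0.62 × 408 km³ × (909/1025) = 224.3 km³ of water.
Total added water ≈ 2.243×10^11 m³ over 3.64×10^14 m² → Δh = 6.16×10^-4 m = 0.616 mm.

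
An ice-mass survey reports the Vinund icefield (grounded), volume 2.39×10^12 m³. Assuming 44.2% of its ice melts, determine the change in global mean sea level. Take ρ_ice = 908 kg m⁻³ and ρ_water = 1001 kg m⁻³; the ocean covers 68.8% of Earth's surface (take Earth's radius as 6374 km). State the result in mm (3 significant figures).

Vinund: 0.442 × 2.39×10^12 m³ × (908/1001) = 9.582×10^11 m³ of water.
Spread over 3.51×10^14 m² of ocean, Δh = 9.582×10^11 / 3.51×10^14 = 2.73×10^-3 m = 2.73 mm.

≈ 2.73 mm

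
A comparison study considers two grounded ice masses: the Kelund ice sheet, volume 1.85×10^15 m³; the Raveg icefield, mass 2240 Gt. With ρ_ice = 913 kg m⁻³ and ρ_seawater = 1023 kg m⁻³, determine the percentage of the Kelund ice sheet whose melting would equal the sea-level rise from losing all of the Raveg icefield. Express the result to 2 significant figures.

≈ 0.13 %

Equal sea-level rise means equal mass of meltwater, i.e. equal mass of ice lost.
Ice mass of Raveg: 2.240×10^15 kg; ice mass of Kelund: 1.689×10^18 kg.
Fraction required = 2.240×10^15 / 1.689×10^18 = 1.33×10^-3 → 0.13 %.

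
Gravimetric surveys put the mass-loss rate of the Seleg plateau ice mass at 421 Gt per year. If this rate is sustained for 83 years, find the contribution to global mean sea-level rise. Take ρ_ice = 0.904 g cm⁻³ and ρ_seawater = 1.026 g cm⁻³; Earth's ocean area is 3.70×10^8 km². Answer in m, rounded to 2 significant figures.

≈ 0.092 m

Total mass lost = 421 Gt/yr × 83 yr = 3.494×10^4 Gt = 3.494×10^16 kg.
ρ_w = 1.026 g cm⁻³ = 1026 kg m⁻³, so water volume = 3.494×10^16 / 1026 = 3.406×10^13 m³.
Δh = 3.406×10^13 / 3.70×10^14 = 0.0920 m.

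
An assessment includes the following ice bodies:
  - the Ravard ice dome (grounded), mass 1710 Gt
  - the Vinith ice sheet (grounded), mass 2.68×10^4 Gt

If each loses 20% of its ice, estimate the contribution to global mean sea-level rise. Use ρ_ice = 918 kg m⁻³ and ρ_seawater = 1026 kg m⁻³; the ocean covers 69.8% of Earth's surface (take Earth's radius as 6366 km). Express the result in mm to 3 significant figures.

Ravard: 0.2 × 1710 Gt = 3.420×10^14 kg; dividing by ρ_w = 1026 kg m⁻³ gives 3.333×10^11 m³ of water.
Vinith: 0.2 × 2.68×10^4 Gt = 5.360×10^15 kg; dividing by ρ_w = 1026 kg m⁻³ gives 5.224×10^12 m³ of water.
Total added water ≈ 5.558×10^12 m³ over 3.55×10^14 m² → Δh = 0.0156 m = 15.6 mm.

≈ 15.6 mm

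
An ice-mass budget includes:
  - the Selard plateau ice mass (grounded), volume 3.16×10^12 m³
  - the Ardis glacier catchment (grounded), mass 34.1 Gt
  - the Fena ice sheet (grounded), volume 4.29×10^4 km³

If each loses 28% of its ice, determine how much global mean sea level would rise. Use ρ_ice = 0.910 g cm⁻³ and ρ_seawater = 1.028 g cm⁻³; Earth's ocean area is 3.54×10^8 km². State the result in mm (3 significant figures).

≈ 32.3 mm

Selard: 0.28 × 3.16×10^12 m³ × (910/1028) = 7.832×10^11 m³ of water.
Ardis: 0.28 × 34.1 Gt = 9.548×10^12 kg; dividing by ρ_w = 1.028 g cm⁻³ = 1028 kg m⁻³ gives 9.288×10^9 m³ of water.
Fena: 0.28 × 4.29×10^4 km³ × (910/1028) = 1.063×10^4 km³ of water.
Total added water ≈ 1.143×10^13 m³ over 3.54×10^14 m² → Δh = 0.0323 m = 32.3 mm.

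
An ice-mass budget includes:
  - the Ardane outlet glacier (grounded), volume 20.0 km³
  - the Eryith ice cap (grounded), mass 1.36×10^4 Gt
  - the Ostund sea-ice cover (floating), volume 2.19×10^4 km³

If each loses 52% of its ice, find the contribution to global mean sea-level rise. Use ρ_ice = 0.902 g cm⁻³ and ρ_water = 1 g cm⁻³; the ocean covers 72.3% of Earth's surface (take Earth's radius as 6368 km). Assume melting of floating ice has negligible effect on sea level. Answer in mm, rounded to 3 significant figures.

Ardane: 0.52 × 20.0 km³ × (902/1000) = 9.381 km³ of water.
Eryith: 0.52 × 1.36×10^4 Gt = 7.072×10^15 kg; dividing by ρ_w = 1 g cm⁻³ = 1000 kg m⁻³ gives 7.072×10^12 m³ of water.
The Ostund sea-ice cover is floating and already displaces its own weight of water, so its melt adds essentially nothing to sea level.
Total added water ≈ 7.081×10^12 m³ over 3.68×10^14 m² → Δh = 0.0192 m = 19.2 mm.

≈ 19.2 mm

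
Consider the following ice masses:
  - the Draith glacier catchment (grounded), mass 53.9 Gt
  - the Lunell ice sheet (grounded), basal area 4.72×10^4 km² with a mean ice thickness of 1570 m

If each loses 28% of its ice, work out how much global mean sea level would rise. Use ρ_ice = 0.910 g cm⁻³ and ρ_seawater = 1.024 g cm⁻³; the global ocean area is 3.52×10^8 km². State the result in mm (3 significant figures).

Draith: 0.28 × 53.9 Gt = 1.509×10^13 kg; dividing by ρ_w = 1.024 g cm⁻³ = 1024 kg m⁻³ gives 1.474×10^10 m³ of water.
Lunell: ice volume = 4.72×10^4 km² × 1570 m = 7.410×10^4 km³; 0.28 × 7.410×10^4 × (910/1024) = 1.844×10^4 km³ of water.
Total added water ≈ 1.845×10^13 m³ over 3.52×10^14 m² → Δh = 0.0524 m = 52.4 mm.

≈ 52.4 mm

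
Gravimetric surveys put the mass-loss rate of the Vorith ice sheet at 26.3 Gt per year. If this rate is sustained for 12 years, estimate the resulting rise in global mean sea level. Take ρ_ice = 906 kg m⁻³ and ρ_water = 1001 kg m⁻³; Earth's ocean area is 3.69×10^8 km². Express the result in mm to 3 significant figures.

≈ 0.854 mm

Total mass lost = 26.3 Gt/yr × 12 yr = 315.6 Gt = 3.156×10^14 kg.
ρ_w = 1001 kg m⁻³, so water volume = 3.156×10^14 / 1001 = 3.153×10^11 m³.
Δh = 3.153×10^11 / 3.69×10^14 = 8.54×10^-4 m = 0.854 mm.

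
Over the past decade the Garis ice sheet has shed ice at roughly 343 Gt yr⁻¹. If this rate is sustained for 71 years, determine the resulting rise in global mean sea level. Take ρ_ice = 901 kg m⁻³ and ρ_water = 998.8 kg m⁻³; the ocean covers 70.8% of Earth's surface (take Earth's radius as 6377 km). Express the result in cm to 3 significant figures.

Total mass lost = 343 Gt/yr × 71 yr = 2.435×10^4 Gt = 2.435×10^16 kg.
ρ_w = 998.8 kg m⁻³, so water volume = 2.435×10^16 / 998.8 = 2.438×10^13 m³.
Δh = 2.438×10^13 / 3.62×10^14 = 0.0674 m = 6.74 cm.

≈ 6.74 cm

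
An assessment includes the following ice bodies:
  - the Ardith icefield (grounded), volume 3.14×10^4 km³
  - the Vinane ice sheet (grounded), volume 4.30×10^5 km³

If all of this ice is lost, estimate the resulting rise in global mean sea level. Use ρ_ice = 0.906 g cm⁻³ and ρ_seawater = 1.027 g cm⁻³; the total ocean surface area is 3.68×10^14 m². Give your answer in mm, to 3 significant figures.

Ardith: 3.14×10^4 km³ × (906/1027) = 2.770×10^4 km³ of water.
Vinane: 4.30×10^5 km³ × (906/1027) = 3.793×10^5 km³ of water.
Total added water ≈ 4.070×10^14 m³ over 3.68×10^14 m² → Δh = 1.11 m = 1110 mm.

≈ 1110 mm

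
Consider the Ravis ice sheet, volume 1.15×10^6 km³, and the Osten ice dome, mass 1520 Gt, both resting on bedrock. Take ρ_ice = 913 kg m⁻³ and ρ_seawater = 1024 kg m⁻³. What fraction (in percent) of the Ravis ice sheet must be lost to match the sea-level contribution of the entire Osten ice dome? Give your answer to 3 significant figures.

≈ 0.145 %

Equal sea-level rise means equal mass of meltwater, i.e. equal mass of ice lost.
Ice mass of Osten: 1.520×10^15 kg; ice mass of Ravis: 1.050×10^18 kg.
Fraction required = 1.520×10^15 / 1.050×10^18 = 1.45×10^-3 → 0.145 %.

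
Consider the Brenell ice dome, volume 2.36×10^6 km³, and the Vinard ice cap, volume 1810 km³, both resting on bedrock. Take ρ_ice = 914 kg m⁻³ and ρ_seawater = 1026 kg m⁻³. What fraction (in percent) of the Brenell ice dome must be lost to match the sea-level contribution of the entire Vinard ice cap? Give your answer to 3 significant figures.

Equal sea-level rise means equal mass of meltwater, i.e. equal mass of ice lost.
Ice mass of Vinard: 1.654×10^15 kg; ice mass of Brenell: 2.157×10^18 kg.
Fraction required = 1.654×10^15 / 2.157×10^18 = 7.67×10^-4 → 0.0767 %.

≈ 0.0767 %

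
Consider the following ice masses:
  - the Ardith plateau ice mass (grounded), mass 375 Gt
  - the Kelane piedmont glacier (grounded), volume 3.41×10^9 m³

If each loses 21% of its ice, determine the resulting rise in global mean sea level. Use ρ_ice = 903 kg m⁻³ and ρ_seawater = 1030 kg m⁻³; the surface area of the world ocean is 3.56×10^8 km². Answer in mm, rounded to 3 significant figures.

Ardith: 0.21 × 375 Gt = 7.875×10^13 kg; dividing by ρ_w = 1030 kg m⁻³ gives 7.646×10^10 m³ of water.
Kelane: 0.21 × 3.41×10^9 m³ × (903/1030) = 6.278×10^8 m³ of water.
Total added water ≈ 7.708×10^10 m³ over 3.56×10^14 m² → Δh = 2.17×10^-4 m = 0.217 mm.

≈ 0.217 mm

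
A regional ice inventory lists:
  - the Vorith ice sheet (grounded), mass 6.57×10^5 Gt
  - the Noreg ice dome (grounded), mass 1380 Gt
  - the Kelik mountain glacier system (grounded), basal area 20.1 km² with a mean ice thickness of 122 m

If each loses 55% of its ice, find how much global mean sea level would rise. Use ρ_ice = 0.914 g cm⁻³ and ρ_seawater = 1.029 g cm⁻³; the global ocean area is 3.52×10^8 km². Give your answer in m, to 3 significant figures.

≈ 1.00 m

Vorith: 0.55 × 6.57×10^5 Gt = 3.614×10^17 kg; dividing by ρ_w = 1.029 g cm⁻³ = 1029 kg m⁻³ gives 3.512×10^14 m³ of water.
Noreg: 0.55 × 1380 Gt = 7.590×10^14 kg; dividing by ρ_w = 1029 kg m⁻³ gives 7.376×10^11 m³ of water.
Kelik: ice volume = 20.1 km² × 122 m = 2.452 km³; 0.55 × 2.452 × (914/1029) = 1.198 km³ of water.
Total added water ≈ 3.519×10^14 m³ over 3.52×10^14 m² → Δh = 1.00 m.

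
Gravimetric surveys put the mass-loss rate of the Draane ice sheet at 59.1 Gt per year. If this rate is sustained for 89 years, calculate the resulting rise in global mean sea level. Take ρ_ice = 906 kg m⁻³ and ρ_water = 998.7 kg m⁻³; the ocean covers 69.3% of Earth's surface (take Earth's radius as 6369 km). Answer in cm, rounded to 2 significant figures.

≈ 1.5 cm

Total mass lost = 59.1 Gt/yr × 89 yr = 5260 Gt = 5.260×10^15 kg.
ρ_w = 998.7 kg m⁻³, so water volume = 5.260×10^15 / 998.7 = 5.267×10^12 m³.
Δh = 5.267×10^12 / 3.53×10^14 = 0.0149 m = 1.5 cm.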